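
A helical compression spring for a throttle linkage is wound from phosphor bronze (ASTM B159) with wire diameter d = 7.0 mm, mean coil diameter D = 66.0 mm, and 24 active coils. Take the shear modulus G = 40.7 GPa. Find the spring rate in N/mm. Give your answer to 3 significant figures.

1.77 N/mm

k = Gd⁴/(8D³N_a) = (40.7×10³ × 7.0⁴) / (8 × 66.0³ × 24)
  = 9.77207e+07 / 5.51992e+07 = 1.7703 N/mm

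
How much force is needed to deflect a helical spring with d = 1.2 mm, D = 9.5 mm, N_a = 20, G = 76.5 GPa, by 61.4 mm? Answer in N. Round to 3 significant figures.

71.0 N

k = Gd⁴/(8D³N_a) = (76.5×10³)(1.2⁴)/(8·9.5³·20) = 1.1564 N/mm
F = k·δ = 1.1564 × 61.4 = 71.001 N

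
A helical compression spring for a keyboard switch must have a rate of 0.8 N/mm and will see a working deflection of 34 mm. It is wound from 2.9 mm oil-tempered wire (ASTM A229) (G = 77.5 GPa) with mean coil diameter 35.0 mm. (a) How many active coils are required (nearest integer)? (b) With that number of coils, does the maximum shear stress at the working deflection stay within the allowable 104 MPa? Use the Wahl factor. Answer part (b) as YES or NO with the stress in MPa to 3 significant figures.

(a) 20 coils; (b) NO, τ_max = 111 MPa

N_a = Gd⁴/(8D³k) = (77.5×10³)(2.9⁴)/(8·35.0³·0.8) = 19.98 → N_a = 20
Actual rate k = Gd⁴/(8D³·20) = 0.79904 N/mm
Working load F = kδ = 0.79904·34 = 27.167 N
C = 35.0/2.9 = 12.0690; K_W = (4C−1)/(4C−4)+0.615/C = 1.1187
τ_max = K_W·8FD/(πd³) = 1.1187·99.28 = 111.07 MPa
τ_max > 104 MPa → exceeds allowable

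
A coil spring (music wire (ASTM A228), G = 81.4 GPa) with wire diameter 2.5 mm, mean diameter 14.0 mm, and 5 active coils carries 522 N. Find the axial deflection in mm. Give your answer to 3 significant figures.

k = Gd⁴/(8D³N_a) = (81.4×10³)(2.5⁴)/(8·14.0³·5) = 28.969 N/mm
δ = F/k = 522 / 28.969 = 18.019 mm

18.0 mm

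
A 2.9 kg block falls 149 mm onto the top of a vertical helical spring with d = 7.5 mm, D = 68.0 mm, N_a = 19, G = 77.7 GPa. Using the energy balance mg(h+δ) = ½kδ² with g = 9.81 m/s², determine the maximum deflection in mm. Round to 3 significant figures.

k = Gd⁴/(8D³N_a) = (77.7×10³)(7.5⁴)/(8·68.0³·19) = 5.1439 N/mm
W = mg = 2.9 × 9.81 = 28.449 N
½kδ² − Wδ − Wh = 0 → δ = (W + √(W² + 2kWh))/k
δ = (28.449 + √(809.35 + 43609.3))/5.1439 = (28.449 + 210.76)/5.1439 = 46.503 mm

46.5 mm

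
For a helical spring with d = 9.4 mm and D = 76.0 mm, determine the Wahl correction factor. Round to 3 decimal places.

1.182

C = D/d = 76.0/9.4 = 8.0851
K_W = (4C−1)/(4C−4) + 0.615/C = 31.340/28.340 + 0.0761 = 1.1819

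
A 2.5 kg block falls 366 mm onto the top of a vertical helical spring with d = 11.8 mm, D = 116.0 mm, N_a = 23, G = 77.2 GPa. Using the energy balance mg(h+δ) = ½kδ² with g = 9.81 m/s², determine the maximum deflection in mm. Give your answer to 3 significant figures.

k = Gd⁴/(8D³N_a) = (77.2×10³)(11.8⁴)/(8·116.0³·23) = 5.2114 N/mm
W = mg = 2.5 × 9.81 = 24.525 N
½kδ² − Wδ − Wh = 0 → δ = (W + √(W² + 2kWh))/k
δ = (24.525 + √(601.48 + 93556.4))/5.2114 = (24.525 + 306.85)/5.2114 = 63.587 mm

63.6 mm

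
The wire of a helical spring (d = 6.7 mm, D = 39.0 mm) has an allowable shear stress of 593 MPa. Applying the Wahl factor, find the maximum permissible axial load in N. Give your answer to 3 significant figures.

C = D/d = 39.0/6.7 = 5.8209
K_W = (4C−1)/(4C−4) + 0.615/C = 22.284/19.284 + 0.1057 = 1.2612
τ_max = K·8FD/(πd³) → F_max = τ_allow·πd³/(8DK)
F_max = 593·π·6.7³/(8·39.0·1.2612) = 5.6031e+05/393.5 = 1423.9 N

1420 N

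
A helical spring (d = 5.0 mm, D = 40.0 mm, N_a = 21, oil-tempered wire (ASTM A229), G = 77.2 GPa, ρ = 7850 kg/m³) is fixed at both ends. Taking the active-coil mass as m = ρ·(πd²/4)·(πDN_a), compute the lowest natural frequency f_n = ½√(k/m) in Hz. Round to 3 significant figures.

52.5 Hz

k = Gd⁴/(8D³N_a) = (77.2×10³)(5.0⁴)/(8·40.0³·21) = 4.4875 N/mm = 4487.5 N/m
Wire length L = πDN_a = π·40.0·21 = 2638.9 mm
m = ρ·(πd²/4)·L = 7850 × 19.635×10⁻⁶ m² × 2.6389 m = 0.40675 kg
f_n = ½√(k/m) = 0.5·√(4487.5/0.40675) = 0.5·√(11033) = 52.518 Hz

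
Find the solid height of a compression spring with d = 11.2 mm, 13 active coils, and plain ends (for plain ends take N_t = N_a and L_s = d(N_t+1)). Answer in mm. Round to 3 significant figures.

plain ends: N_t = N_a = 13
L_s = d·(N_t+1) = 11.2 × 14 = 156.8 mm

157 mm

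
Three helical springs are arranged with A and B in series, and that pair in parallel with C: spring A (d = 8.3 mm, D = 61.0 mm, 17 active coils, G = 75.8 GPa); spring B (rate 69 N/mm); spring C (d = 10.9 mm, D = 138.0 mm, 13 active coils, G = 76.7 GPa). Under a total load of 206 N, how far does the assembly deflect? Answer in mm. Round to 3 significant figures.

14.8 mm

k_A = Gd⁴/(8D³N_a) = (75.8×10³)(8.3⁴)/(8·61.0³·17) = 11.653 N/mm
k_C = Gd⁴/(8D³N_a) = (76.7×10³)(10.9⁴)/(8·138.0³·13) = 3.9612 N/mm
Springs A,B series: k_AB = 1/(1/11.653+1/69) = 9.9696 N/mm; parallel with C: k_eq = 9.9696+3.9612 = 13.931 N/mm
δ = F/k_eq = 206/13.931 = 14.787 mm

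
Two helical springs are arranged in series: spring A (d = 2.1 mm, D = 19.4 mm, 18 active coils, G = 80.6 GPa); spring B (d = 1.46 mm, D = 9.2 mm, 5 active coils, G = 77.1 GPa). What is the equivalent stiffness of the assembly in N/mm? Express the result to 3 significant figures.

k_A = Gd⁴/(8D³N_a) = (80.6×10³)(2.1⁴)/(8·19.4³·18) = 1.4909 N/mm
k_B = Gd⁴/(8D³N_a) = (77.1×10³)(1.46⁴)/(8·9.2³·5) = 11.247 N/mm
Series: 1/k_eq = 1/1.4909 + 1/11.247 = 0.75965; k_eq = 1.3164 N/mm

1.32 N/mm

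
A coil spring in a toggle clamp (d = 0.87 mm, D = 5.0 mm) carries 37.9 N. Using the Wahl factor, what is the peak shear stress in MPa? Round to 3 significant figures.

927 MPa

Spring index C = D/d = 5.0/0.87 = 5.7471
K_W = (4C−1)/(4C−4) + 0.615/C = 21.989/18.989 + 0.1070 = 1.2650
τ₀ = 8FD/(πd³) = 8·37.9·5.0/(π·0.87³) = 1516/2.0687 = 732.81 MPa
τ_max = K·τ₀ = 1.2650 × 732.81 = 927.01 MPa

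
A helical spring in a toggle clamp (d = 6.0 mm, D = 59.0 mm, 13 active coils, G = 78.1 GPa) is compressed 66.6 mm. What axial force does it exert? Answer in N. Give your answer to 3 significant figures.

k = Gd⁴/(8D³N_a) = (78.1×10³)(6.0⁴)/(8·59.0³·13) = 4.7388 N/mm
F = k·δ = 4.7388 × 66.6 = 315.6 N

316 N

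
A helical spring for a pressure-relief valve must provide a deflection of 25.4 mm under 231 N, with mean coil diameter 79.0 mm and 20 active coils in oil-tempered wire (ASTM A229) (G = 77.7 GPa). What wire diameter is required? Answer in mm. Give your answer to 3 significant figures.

Required rate k = F/δ = 231/25.4 = 9.0945 N/mm
d = (8D³N_a·k / G)^(1/4) = (8·79.0³·20·9.0945 / (77.7×10³))^0.25
  = (9233.3)^0.25 = 9.8026 mm

9.80 mm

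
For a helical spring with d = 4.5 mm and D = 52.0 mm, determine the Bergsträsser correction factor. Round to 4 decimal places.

1.1157

C = D/d = 52.0/4.5 = 11.5556
K_B = (4C+2)/(4C−3) = 48.222/43.222 = 1.1157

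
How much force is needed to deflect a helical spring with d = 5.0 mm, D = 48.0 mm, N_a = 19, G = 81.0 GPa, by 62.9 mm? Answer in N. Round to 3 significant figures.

k = Gd⁴/(8D³N_a) = (81.0×10³)(5.0⁴)/(8·48.0³·19) = 3.0116 N/mm
F = k·δ = 3.0116 × 62.9 = 189.43 N

189 N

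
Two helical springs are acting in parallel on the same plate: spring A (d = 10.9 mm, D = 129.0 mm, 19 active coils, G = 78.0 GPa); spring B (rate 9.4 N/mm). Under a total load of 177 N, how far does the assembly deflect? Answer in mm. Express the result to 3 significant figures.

13.9 mm

k_A = Gd⁴/(8D³N_a) = (78.0×10³)(10.9⁴)/(8·129.0³·19) = 3.3743 N/mm
Parallel: k_eq = 3.3743 + 9.4 = 12.774 N/mm
δ = F/k_eq = 177/12.774 = 13.856 mm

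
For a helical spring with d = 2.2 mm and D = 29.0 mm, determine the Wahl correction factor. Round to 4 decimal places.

1.1082

C = D/d = 29.0/2.2 = 13.1818
K_W = (4C−1)/(4C−4) + 0.615/C = 51.727/48.727 + 0.0467 = 1.1082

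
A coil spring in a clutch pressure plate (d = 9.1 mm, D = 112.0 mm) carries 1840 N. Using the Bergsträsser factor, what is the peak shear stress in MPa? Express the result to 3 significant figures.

Spring index C = D/d = 112.0/9.1 = 12.3077
K_B = (4C+2)/(4C−3) = 51.231/46.231 = 1.1082
τ₀ = 8FD/(πd³) = 8·1840·112.0/(π·9.1³) = 1.64864e+06/2367.4 = 696.39 MPa
τ_max = K·τ₀ = 1.1082 × 696.39 = 771.71 MPa

772 MPa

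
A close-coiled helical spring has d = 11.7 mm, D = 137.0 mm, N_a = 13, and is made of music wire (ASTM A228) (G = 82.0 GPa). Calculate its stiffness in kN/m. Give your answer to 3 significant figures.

5.75 kN/m

k = Gd⁴/(8D³N_a) = (82.0×10³ × 11.7⁴) / (8 × 137.0³ × 13)
  = 1.53659e+09 / 2.67421e+08 = 5.746 N/mm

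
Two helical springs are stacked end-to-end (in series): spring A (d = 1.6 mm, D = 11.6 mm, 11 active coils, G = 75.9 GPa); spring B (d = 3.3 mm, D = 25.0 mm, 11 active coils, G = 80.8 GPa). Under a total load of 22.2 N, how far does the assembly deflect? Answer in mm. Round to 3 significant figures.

9.32 mm

k_A = Gd⁴/(8D³N_a) = (75.9×10³)(1.6⁴)/(8·11.6³·11) = 3.6213 N/mm
k_B = Gd⁴/(8D³N_a) = (80.8×10³)(3.3⁴)/(8·25.0³·11) = 6.9689 N/mm
Series: 1/k_eq = 1/3.6213 + 1/6.9689 = 0.41964; k_eq = 2.383 N/mm
δ = F/k_eq = 22.2/2.383 = 9.316 mm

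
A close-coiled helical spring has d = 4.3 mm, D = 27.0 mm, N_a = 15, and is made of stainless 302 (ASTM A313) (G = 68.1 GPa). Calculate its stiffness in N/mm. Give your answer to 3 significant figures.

9.86 N/mm

k = Gd⁴/(8D³N_a) = (68.1×10³ × 4.3⁴) / (8 × 27.0³ × 15)
  = 2.3282e+07 / 2.36196e+06 = 9.8571 N/mm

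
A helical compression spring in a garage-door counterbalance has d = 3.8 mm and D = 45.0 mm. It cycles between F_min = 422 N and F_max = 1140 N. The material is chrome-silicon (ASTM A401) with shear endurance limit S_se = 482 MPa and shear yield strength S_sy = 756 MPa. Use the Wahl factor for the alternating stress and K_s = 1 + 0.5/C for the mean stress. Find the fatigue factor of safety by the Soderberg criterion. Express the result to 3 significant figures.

0.250

C = D/d = 45.0/3.8 = 11.8421; K_W = (4C−1)/(4C−4)+0.615/C = 1.1211; K_s = 1+0.5/C = 1.0422
F_a = (F_max−F_min)/2 = 359 N; F_m = (F_max+F_min)/2 = 781 N
τ_a = K_W·8F_aD/(πd³) = 1.1211 × 749.72 = 840.51 MPa
τ_m = K_s·8F_mD/(πd³) = 1.0422 × 1631 = 1699.9 MPa
Soderberg: 1/n_f = τ_a/S_se + τ_m/S_sy = 840.51/482 + 1699.9/756 = 1.74380 + 2.24849 = 3.9923
n_f = 1/3.9923 = 0.2505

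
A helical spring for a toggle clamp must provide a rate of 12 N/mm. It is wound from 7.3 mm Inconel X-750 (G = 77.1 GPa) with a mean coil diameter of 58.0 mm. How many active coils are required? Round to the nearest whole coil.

12

N_a = Gd⁴/(8D³k) = (77.1×10³ × 7.3⁴)/(8 × 58.0³ × 12)
    = 2.1895e+08 / 1.87308e+07 = 11.69 → 12 coils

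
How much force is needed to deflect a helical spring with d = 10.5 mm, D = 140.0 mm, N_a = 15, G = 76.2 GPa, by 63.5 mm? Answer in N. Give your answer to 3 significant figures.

k = Gd⁴/(8D³N_a) = (76.2×10³)(10.5⁴)/(8·140.0³·15) = 2.8129 N/mm
F = k·δ = 2.8129 × 63.5 = 178.62 N

179 N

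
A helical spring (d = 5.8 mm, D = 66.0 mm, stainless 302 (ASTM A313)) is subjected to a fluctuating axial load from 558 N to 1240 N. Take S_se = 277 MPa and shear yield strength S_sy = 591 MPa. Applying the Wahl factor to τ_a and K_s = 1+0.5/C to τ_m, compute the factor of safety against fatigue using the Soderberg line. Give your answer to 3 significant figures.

0.390

C = D/d = 66.0/5.8 = 11.3793; K_W = (4C−1)/(4C−4)+0.615/C = 1.1263; K_s = 1+0.5/C = 1.0439
F_a = (F_max−F_min)/2 = 341 N; F_m = (F_max+F_min)/2 = 899 N
τ_a = K_W·8F_aD/(πd³) = 1.1263 × 293.73 = 330.83 MPa
τ_m = K_s·8F_mD/(πd³) = 1.0439 × 774.39 = 808.42 MPa
Soderberg: 1/n_f = τ_a/S_se + τ_m/S_sy = 330.83/277 + 808.42/591 = 1.19435 + 1.36788 = 2.5622
n_f = 1/2.5622 = 0.3903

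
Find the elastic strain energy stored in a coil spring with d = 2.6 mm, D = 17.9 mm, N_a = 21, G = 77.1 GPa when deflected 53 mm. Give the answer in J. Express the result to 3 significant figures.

5.14 J

k = Gd⁴/(8D³N_a) = (77.1×10³)(2.6⁴)/(8·17.9³·21) = 3.6566 N/mm
U = ½kδ² = 0.5 × 3.6566 × 53² = 5135.7 N·mm = 5.1357 J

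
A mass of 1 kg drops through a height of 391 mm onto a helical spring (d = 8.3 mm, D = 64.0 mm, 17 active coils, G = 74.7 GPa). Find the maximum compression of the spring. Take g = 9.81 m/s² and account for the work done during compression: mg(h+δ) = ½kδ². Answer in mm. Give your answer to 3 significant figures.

k = Gd⁴/(8D³N_a) = (74.7×10³)(8.3⁴)/(8·64.0³·17) = 9.9438 N/mm
W = mg = 1 × 9.81 = 9.81 N
½kδ² − Wδ − Wh = 0 → δ = (W + √(W² + 2kWh))/k
δ = (9.81 + √(96.236 + 76283.4))/9.9438 = (9.81 + 276.37)/9.9438 = 28.779 mm

28.8 mm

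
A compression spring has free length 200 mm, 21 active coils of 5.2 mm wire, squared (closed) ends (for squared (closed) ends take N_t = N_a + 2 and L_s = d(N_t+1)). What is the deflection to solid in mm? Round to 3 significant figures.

N_t = 23; L_s = 5.2·24 = 124.8 mm
δ_solid = L₀ − L_s = 200 − 124.8 = 75.2 mm

75.2 mm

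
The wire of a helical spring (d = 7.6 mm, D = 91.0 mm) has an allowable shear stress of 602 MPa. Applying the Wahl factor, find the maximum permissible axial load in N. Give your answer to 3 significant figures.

C = D/d = 91.0/7.6 = 11.9737
K_W = (4C−1)/(4C−4) + 0.615/C = 46.895/43.895 + 0.0514 = 1.1197
τ_max = K·8FD/(πd³) → F_max = τ_allow·πd³/(8DK)
F_max = 602·π·7.6³/(8·91.0·1.1197) = 8.3021e+05/815.15 = 1018.5 N

1020 N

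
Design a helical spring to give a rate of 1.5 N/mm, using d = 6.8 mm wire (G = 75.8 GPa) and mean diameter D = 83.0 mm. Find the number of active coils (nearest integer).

24

N_a = Gd⁴/(8D³k) = (75.8×10³ × 6.8⁴)/(8 × 83.0³ × 1.5)
    = 1.62071e+08 / 6.86144e+06 = 23.62 → 24 coils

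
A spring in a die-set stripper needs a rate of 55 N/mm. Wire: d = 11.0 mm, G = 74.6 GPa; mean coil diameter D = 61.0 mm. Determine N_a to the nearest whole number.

11

N_a = Gd⁴/(8D³k) = (74.6×10³ × 11.0⁴)/(8 × 61.0³ × 55)
    = 1.09222e+09 / 9.98716e+07 = 10.94 → 11 coils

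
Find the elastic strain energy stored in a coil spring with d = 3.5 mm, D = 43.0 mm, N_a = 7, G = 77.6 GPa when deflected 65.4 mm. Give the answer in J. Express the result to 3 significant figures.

k = Gd⁴/(8D³N_a) = (77.6×10³)(3.5⁴)/(8·43.0³·7) = 2.6154 N/mm
U = ½kδ² = 0.5 × 2.6154 × 65.4² = 5593.3 N·mm = 5.5933 J

5.59 J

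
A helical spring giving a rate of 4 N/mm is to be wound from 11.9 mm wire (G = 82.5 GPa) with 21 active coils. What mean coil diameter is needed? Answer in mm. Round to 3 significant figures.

135 mm

D = (Gd⁴/(8N_a·k))^(1/3) = (82.5×10³·11.9⁴/(8·21·4))^(1/3)
  = (2.46191e+06)^(1/3) = 135.0281 mm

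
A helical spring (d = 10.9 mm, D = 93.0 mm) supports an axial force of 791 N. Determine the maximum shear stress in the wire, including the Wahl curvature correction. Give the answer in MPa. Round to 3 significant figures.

Spring index C = D/d = 93.0/10.9 = 8.5321
K_W = (4C−1)/(4C−4) + 0.615/C = 33.128/30.128 + 0.0721 = 1.1717
τ₀ = 8FD/(πd³) = 8·791·93.0/(π·10.9³) = 588504/4068.5 = 144.65 MPa
τ_max = K·τ₀ = 1.1717 × 144.65 = 169.48 MPa

169 MPa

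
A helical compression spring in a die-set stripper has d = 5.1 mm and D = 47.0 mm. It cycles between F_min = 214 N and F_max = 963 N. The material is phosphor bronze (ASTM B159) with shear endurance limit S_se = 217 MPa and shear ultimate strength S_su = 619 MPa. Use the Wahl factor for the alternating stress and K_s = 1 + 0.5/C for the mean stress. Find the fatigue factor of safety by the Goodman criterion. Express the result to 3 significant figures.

0.369

C = D/d = 47.0/5.1 = 9.2157; K_W = (4C−1)/(4C−4)+0.615/C = 1.1580; K_s = 1+0.5/C = 1.0543
F_a = (F_max−F_min)/2 = 374.5 N; F_m = (F_max+F_min)/2 = 588.5 N
τ_a = K_W·8F_aD/(πd³) = 1.1580 × 337.89 = 391.29 MPa
τ_m = K_s·8F_mD/(πd³) = 1.0543 × 530.97 = 559.78 MPa
Goodman: 1/n_f = τ_a/S_se + τ_m/S_su = 391.29/217 + 559.78/619 = 1.80317 + 0.90433 = 2.7075
n_f = 1/2.7075 = 0.3693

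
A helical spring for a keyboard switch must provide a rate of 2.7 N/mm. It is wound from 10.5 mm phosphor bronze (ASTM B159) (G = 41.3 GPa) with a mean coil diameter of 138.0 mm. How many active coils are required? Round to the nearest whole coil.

N_a = Gd⁴/(8D³k) = (41.3×10³ × 10.5⁴)/(8 × 138.0³ × 2.7)
    = 5.02004e+08 / 5.67664e+07 = 8.843 → 9 coils

9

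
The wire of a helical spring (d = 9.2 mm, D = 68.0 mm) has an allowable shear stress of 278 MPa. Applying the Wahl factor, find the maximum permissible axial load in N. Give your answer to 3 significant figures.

C = D/d = 68.0/9.2 = 7.3913
K_W = (4C−1)/(4C−4) + 0.615/C = 28.565/25.565 + 0.0832 = 1.2006
τ_max = K·8FD/(πd³) → F_max = τ_allow·πd³/(8DK)
F_max = 278·π·9.2³/(8·68.0·1.2006) = 6.8008e+05/653.1 = 1041.3 N

1040 N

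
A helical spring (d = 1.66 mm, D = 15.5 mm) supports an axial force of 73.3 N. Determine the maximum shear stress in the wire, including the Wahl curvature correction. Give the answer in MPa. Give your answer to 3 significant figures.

Spring index C = D/d = 15.5/1.66 = 9.3373
K_W = (4C−1)/(4C−4) + 0.615/C = 36.349/33.349 + 0.0659 = 1.1558
τ₀ = 8FD/(πd³) = 8·73.3·15.5/(π·1.66³) = 9089.2/14.371 = 632.49 MPa
τ_max = K·τ₀ = 1.1558 × 632.49 = 731.04 MPa

731 MPa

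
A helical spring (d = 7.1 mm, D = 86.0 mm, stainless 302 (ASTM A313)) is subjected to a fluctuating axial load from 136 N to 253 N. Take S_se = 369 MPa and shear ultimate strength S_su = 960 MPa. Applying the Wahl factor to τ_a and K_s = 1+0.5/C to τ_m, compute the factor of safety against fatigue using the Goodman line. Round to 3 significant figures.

4.21

C = D/d = 86.0/7.1 = 12.1127; K_W = (4C−1)/(4C−4)+0.615/C = 1.1183; K_s = 1+0.5/C = 1.0413
F_a = (F_max−F_min)/2 = 58.5 N; F_m = (F_max+F_min)/2 = 194.5 N
τ_a = K_W·8F_aD/(πd³) = 1.1183 × 35.795 = 40.028 MPa
τ_m = K_s·8F_mD/(πd³) = 1.0413 × 119.01 = 123.92 MPa
Goodman: 1/n_f = τ_a/S_se + τ_m/S_su = 40.028/369 + 123.92/960 = 0.10848 + 0.12909 = 0.23756
n_f = 1/0.23756 = 4.209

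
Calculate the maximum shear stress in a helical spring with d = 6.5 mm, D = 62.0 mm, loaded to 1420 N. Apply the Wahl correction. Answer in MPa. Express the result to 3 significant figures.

941 MPa

Spring index C = D/d = 62.0/6.5 = 9.5385
K_W = (4C−1)/(4C−4) + 0.615/C = 37.154/34.154 + 0.0645 = 1.1523
τ₀ = 8FD/(πd³) = 8·1420·62.0/(π·6.5³) = 704320/862.76 = 816.36 MPa
τ_max = K·τ₀ = 1.1523 × 816.36 = 940.7 MPa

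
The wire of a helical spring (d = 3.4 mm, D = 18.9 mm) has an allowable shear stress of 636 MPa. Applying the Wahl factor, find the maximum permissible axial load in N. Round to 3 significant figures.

C = D/d = 18.9/3.4 = 5.5588
K_W = (4C−1)/(4C−4) + 0.615/C = 21.235/18.235 + 0.1106 = 1.2752
τ_max = K·8FD/(πd³) → F_max = τ_allow·πd³/(8DK)
F_max = 636·π·3.4³/(8·18.9·1.2752) = 78531/192.8 = 407.31 N

407 N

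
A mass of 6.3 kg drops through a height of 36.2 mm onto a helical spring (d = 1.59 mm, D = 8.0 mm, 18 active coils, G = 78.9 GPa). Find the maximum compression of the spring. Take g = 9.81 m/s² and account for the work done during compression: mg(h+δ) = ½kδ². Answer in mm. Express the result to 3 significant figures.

k = Gd⁴/(8D³N_a) = (78.9×10³)(1.59⁴)/(8·8.0³·18) = 6.8396 N/mm
W = mg = 6.3 × 9.81 = 61.803 N
½kδ² − Wδ − Wh = 0 → δ = (W + √(W² + 2kWh))/k
δ = (61.803 + √(3819.6 + 30604.2))/6.8396 = (61.803 + 185.54)/6.8396 = 36.163 mm

36.2 mm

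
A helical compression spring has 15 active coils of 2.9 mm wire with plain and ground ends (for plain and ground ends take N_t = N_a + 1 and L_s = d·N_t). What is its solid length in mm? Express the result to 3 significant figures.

plain and ground ends: N_t = N_a + 1 = 15 + 1 = 16
L_s = d·N_t = 2.9 × 16 = 46.4 mm

46.4 mm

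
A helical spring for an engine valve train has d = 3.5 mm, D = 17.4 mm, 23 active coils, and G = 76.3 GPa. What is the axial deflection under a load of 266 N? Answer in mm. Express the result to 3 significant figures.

22.5 mm

k = Gd⁴/(8D³N_a) = (76.3×10³)(3.5⁴)/(8·17.4³·23) = 11.812 N/mm
δ = F/k = 266 / 11.812 = 22.519 mm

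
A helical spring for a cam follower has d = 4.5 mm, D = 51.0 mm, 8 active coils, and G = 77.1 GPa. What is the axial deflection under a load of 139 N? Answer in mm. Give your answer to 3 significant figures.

k = Gd⁴/(8D³N_a) = (77.1×10³)(4.5⁴)/(8·51.0³·8) = 3.724 N/mm
δ = F/k = 139 / 3.724 = 37.325 mm

37.3 mm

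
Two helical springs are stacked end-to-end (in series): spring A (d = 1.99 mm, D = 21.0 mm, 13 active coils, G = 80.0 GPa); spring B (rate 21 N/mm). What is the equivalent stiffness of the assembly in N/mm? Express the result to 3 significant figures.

1.23 N/mm

k_A = Gd⁴/(8D³N_a) = (80.0×10³)(1.99⁴)/(8·21.0³·13) = 1.3026 N/mm
Series: 1/k_eq = 1/1.3026 + 1/21 = 0.81531; k_eq = 1.2265 N/mm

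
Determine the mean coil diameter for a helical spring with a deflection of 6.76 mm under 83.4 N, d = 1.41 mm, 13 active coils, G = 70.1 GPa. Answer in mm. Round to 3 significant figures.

Required rate k = F/δ = 83.4/6.76 = 12.337 N/mm
D = (Gd⁴/(8N_a·k))^(1/3) = (70.1×10³·1.41⁴/(8·13·12.337))^(1/3)
  = (215.944)^(1/3) = 5.9995 mm

6.00 mm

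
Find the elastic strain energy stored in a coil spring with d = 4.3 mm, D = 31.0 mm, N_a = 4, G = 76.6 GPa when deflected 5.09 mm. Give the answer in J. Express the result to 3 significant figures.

k = Gd⁴/(8D³N_a) = (76.6×10³)(4.3⁴)/(8·31.0³·4) = 27.471 N/mm
U = ½kδ² = 0.5 × 27.471 × 5.09² = 355.86 N·mm = 0.35586 J

0.356 J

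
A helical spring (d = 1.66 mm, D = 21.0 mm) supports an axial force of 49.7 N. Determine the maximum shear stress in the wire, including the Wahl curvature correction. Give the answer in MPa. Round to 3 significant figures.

647 MPa

Spring index C = D/d = 21.0/1.66 = 12.6506
K_W = (4C−1)/(4C−4) + 0.615/C = 49.602/46.602 + 0.0486 = 1.1130
τ₀ = 8FD/(πd³) = 8·49.7·21.0/(π·1.66³) = 8349.6/14.371 = 581.02 MPa
τ_max = K·τ₀ = 1.1130 × 581.02 = 646.67 MPa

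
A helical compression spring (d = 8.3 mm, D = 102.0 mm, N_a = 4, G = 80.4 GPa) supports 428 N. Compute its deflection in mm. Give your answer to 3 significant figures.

k = Gd⁴/(8D³N_a) = (80.4×10³)(8.3⁴)/(8·102.0³·4) = 11.236 N/mm
δ = F/k = 428 / 11.236 = 38.091 mm

38.1 mm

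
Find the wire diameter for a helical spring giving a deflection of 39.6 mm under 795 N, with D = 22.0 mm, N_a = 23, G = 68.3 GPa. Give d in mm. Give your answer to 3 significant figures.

Required rate k = F/δ = 795/39.6 = 20.076 N/mm
d = (8D³N_a·k / G)^(1/4) = (8·22.0³·23·20.076 / (68.3×10³))^0.25
  = (575.89)^0.25 = 4.8987 mm

4.90 mm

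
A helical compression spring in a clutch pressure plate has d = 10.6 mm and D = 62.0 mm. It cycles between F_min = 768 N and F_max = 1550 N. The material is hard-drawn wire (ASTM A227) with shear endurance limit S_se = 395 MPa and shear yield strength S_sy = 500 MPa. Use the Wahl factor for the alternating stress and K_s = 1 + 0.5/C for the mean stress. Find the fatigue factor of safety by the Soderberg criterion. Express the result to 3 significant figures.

C = D/d = 62.0/10.6 = 5.8491; K_W = (4C−1)/(4C−4)+0.615/C = 1.2598; K_s = 1+0.5/C = 1.0855
F_a = (F_max−F_min)/2 = 391 N; F_m = (F_max+F_min)/2 = 1159 N
τ_a = K_W·8F_aD/(πd³) = 1.2598 × 51.831 = 65.298 MPa
τ_m = K_s·8F_mD/(πd³) = 1.0855 × 153.64 = 166.77 MPa
Soderberg: 1/n_f = τ_a/S_se + τ_m/S_sy = 65.298/395 + 166.77/500 = 0.16531 + 0.33354 = 0.49885
n_f = 1/0.49885 = 2.005

2.00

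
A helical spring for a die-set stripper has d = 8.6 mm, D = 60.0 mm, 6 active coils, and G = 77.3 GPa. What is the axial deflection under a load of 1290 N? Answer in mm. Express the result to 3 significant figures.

31.6 mm

k = Gd⁴/(8D³N_a) = (77.3×10³)(8.6⁴)/(8·60.0³·6) = 40.783 N/mm
δ = F/k = 1290 / 40.783 = 31.631 mm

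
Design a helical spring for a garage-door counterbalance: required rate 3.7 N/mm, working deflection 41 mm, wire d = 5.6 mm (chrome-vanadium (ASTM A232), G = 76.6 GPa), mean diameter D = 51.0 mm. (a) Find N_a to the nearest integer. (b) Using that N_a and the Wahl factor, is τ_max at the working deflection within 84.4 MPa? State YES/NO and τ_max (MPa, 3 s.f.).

N_a = Gd⁴/(8D³k) = (76.6×10³)(5.6⁴)/(8·51.0³·3.7) = 19.19 → N_a = 19
Actual rate k = Gd⁴/(8D³·19) = 3.7362 N/mm
Working load F = kδ = 3.7362·41 = 153.18 N
C = 51.0/5.6 = 9.1071; K_W = (4C−1)/(4C−4)+0.615/C = 1.1600
τ_max = K_W·8FD/(πd³) = 1.1600·113.28 = 131.41 MPa
τ_max > 84.4 MPa → exceeds allowable

(a) 19 coils; (b) NO, τ_max = 131 MPa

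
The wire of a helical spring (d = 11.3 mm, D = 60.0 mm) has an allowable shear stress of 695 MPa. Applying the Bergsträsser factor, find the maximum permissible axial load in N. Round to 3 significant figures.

5150 N

C = D/d = 60.0/11.3 = 5.3097
K_B = (4C+2)/(4C−3) = 23.239/18.239 = 1.2741
τ_max = K·8FD/(πd³) → F_max = τ_allow·πd³/(8DK)
F_max = 695·π·11.3³/(8·60.0·1.2741) = 3.1504e+06/611.59 = 5151.2 N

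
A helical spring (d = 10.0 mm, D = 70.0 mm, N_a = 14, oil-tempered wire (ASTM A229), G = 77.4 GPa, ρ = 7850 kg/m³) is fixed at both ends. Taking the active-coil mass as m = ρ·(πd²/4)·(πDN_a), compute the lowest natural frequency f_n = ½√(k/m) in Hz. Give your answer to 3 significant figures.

51.5 Hz

k = Gd⁴/(8D³N_a) = (77.4×10³)(10.0⁴)/(8·70.0³·14) = 20.148 N/mm = 20148 N/m
Wire length L = πDN_a = π·70.0·14 = 3078.8 mm
m = ρ·(πd²/4)·L = 7850 × 78.54×10⁻⁶ m² × 3.0788 m = 1.8982 kg
f_n = ½√(k/m) = 0.5·√(20148/1.8982) = 0.5·√(10614) = 51.513 Hz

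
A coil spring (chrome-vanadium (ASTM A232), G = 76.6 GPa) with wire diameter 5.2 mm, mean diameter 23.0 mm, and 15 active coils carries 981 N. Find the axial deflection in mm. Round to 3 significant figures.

25.6 mm

k = Gd⁴/(8D³N_a) = (76.6×10³)(5.2⁴)/(8·23.0³·15) = 38.36 N/mm
δ = F/k = 981 / 38.36 = 25.574 mm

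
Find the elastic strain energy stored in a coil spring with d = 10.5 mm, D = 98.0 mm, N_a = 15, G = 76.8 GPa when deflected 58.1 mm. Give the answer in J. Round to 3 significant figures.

k = Gd⁴/(8D³N_a) = (76.8×10³)(10.5⁴)/(8·98.0³·15) = 8.2653 N/mm
U = ½kδ² = 0.5 × 8.2653 × 58.1² = 13950 N·mm = 13.95 J

14.0 J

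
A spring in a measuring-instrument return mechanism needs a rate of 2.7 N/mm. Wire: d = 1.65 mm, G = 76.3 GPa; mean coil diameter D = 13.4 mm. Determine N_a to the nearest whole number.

N_a = Gd⁴/(8D³k) = (76.3×10³ × 1.65⁴)/(8 × 13.4³ × 2.7)
    = 565536 / 51971.8 = 10.88 → 11 coils

11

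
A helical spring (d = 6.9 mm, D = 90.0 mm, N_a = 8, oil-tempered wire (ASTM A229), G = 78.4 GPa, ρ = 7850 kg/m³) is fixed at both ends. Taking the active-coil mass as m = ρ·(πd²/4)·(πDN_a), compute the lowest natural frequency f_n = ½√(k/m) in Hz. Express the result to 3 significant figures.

37.9 Hz

k = Gd⁴/(8D³N_a) = (78.4×10³)(6.9⁴)/(8·90.0³·8) = 3.8089 N/mm = 3808.9 N/m
Wire length L = πDN_a = π·90.0·8 = 2261.9 mm
m = ρ·(πd²/4)·L = 7850 × 37.393×10⁻⁶ m² × 2.2619 m = 0.66396 kg
f_n = ½√(k/m) = 0.5·√(3808.9/0.66396) = 0.5·√(5736.7) = 37.871 Hz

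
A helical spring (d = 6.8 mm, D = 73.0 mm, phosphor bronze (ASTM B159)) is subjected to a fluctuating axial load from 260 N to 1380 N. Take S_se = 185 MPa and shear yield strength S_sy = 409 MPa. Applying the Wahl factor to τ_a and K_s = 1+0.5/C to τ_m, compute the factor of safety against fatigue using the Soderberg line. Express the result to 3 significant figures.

C = D/d = 73.0/6.8 = 10.7353; K_W = (4C−1)/(4C−4)+0.615/C = 1.1343; K_s = 1+0.5/C = 1.0466
F_a = (F_max−F_min)/2 = 560 N; F_m = (F_max+F_min)/2 = 820 N
τ_a = K_W·8F_aD/(πd³) = 1.1343 × 331.07 = 375.55 MPa
τ_m = K_s·8F_mD/(πd³) = 1.0466 × 484.79 = 507.37 MPa
Soderberg: 1/n_f = τ_a/S_se + τ_m/S_sy = 375.55/185 + 507.37/409 = 2.02998 + 1.24050 = 3.2705
n_f = 1/3.2705 = 0.3058

0.306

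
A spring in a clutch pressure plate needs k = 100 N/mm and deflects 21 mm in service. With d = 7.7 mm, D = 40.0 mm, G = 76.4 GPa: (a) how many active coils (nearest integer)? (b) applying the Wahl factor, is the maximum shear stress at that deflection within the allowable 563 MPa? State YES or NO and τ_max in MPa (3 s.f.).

N_a = Gd⁴/(8D³k) = (76.4×10³)(7.7⁴)/(8·40.0³·100) = 5.245 → N_a = 5
Actual rate k = Gd⁴/(8D³·5) = 104.91 N/mm
Working load F = kδ = 104.91·21 = 2203.1 N
C = 40.0/7.7 = 5.1948; K_W = (4C−1)/(4C−4)+0.615/C = 1.2972
τ_max = K_W·8FD/(πd³) = 1.2972·491.55 = 637.62 MPa
τ_max > 563 MPa → exceeds allowable

(a) 5 coils; (b) NO, τ_max = 638 MPa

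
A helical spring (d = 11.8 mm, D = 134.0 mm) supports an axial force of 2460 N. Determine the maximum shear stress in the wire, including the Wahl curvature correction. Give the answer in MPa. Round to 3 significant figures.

576 MPa

Spring index C = D/d = 134.0/11.8 = 11.3559
K_W = (4C−1)/(4C−4) + 0.615/C = 44.424/41.424 + 0.0542 = 1.1266
τ₀ = 8FD/(πd³) = 8·2460·134.0/(π·11.8³) = 2.63712e+06/5161.7 = 510.9 MPa
τ_max = K·τ₀ = 1.1266 × 510.9 = 575.57 MPa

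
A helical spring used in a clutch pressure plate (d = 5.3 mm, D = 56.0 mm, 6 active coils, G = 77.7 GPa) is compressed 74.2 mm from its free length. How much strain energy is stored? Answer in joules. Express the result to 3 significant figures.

k = Gd⁴/(8D³N_a) = (77.7×10³)(5.3⁴)/(8·56.0³·6) = 7.2731 N/mm
U = ½kδ² = 0.5 × 7.2731 × 74.2² = 20022 N·mm = 20.022 J

20.0 J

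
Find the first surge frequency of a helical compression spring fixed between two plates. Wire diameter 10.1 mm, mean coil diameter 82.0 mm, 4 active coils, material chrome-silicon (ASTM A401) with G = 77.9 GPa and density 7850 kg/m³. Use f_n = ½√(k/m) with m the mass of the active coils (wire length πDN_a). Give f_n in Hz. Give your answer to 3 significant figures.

k = Gd⁴/(8D³N_a) = (77.9×10³)(10.1⁴)/(8·82.0³·4) = 45.944 N/mm = 45944 N/m
Wire length L = πDN_a = π·82.0·4 = 1030.4 mm
m = ρ·(πd²/4)·L = 7850 × 80.118×10⁻⁶ m² × 1.0304 m = 0.64808 kg
f_n = ½√(k/m) = 0.5·√(45944/0.64808) = 0.5·√(70893) = 133.13 Hz

133 Hz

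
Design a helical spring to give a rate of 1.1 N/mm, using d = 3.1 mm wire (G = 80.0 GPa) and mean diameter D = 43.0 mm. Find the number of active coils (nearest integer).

N_a = Gd⁴/(8D³k) = (80.0×10³ × 3.1⁴)/(8 × 43.0³ × 1.1)
    = 7.38817e+06 / 699662 = 10.56 → 11 coils

11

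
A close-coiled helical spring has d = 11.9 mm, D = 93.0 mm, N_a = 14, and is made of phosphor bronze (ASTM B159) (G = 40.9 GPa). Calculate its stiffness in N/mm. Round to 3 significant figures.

k = Gd⁴/(8D³N_a) = (40.9×10³ × 11.9⁴) / (8 × 93.0³ × 14)
  = 8.20184e+08 / 9.0088e+07 = 9.1043 N/mm

9.10 N/mm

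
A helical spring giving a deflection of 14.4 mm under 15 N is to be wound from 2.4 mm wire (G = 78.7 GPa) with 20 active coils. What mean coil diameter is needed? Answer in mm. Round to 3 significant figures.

Required rate k = F/δ = 15/14.4 = 1.0417 N/mm
D = (Gd⁴/(8N_a·k))^(1/3) = (78.7×10³·2.4⁴/(8·20·1.0417))^(1/3)
  = (15666.5)^(1/3) = 25.0221 mm

25.0 mm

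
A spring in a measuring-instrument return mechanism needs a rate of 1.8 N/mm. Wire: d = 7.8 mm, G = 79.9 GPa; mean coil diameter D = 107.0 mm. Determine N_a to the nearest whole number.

N_a = Gd⁴/(8D³k) = (79.9×10³ × 7.8⁴)/(8 × 107.0³ × 1.8)
    = 2.9575e+08 / 1.76406e+07 = 16.77 → 17 coils

17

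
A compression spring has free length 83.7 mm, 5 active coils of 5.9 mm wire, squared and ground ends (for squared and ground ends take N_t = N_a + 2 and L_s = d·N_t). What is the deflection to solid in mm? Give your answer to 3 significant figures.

N_t = 7; L_s = 5.9·7 = 41.3 mm
δ_solid = L₀ − L_s = 83.7 − 41.3 = 42.4 mm

42.4 mm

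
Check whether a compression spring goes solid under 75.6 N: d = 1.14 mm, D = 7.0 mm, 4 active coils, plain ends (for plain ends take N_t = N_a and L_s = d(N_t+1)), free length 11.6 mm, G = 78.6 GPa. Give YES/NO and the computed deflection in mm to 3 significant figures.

YES, δ = 6.25 mm

k = Gd⁴/(8D³N_a) = (78.6×10³)(1.14⁴)/(8·7.0³·4) = 12.095 N/mm
N_t = 4; L_s = 1.14·5 = 5.7 mm; δ_solid = L₀ − L_s = 11.6 − 5.7 = 5.9 mm
δ = F/k = 75.6/12.095 = 6.2506 mm
δ ≥ δ_solid → spring goes solid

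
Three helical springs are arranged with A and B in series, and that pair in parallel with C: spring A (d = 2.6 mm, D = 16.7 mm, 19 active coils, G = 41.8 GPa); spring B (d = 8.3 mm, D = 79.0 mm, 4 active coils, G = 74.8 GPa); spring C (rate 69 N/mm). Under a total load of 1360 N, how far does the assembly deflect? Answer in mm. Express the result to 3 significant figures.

k_A = Gd⁴/(8D³N_a) = (41.8×10³)(2.6⁴)/(8·16.7³·19) = 2.6982 N/mm
k_B = Gd⁴/(8D³N_a) = (74.8×10³)(8.3⁴)/(8·79.0³·4) = 22.5 N/mm
Springs A,B series: k_AB = 1/(1/2.6982+1/22.5) = 2.4093 N/mm; parallel with C: k_eq = 2.4093+69 = 71.409 N/mm
δ = F/k_eq = 1360/71.409 = 19.045 mm

19.0 mm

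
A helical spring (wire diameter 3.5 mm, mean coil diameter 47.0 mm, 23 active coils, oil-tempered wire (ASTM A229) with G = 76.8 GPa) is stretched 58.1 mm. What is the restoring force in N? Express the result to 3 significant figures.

k = Gd⁴/(8D³N_a) = (76.8×10³)(3.5⁴)/(8·47.0³·23) = 0.60328 N/mm
F = k·δ = 0.60328 × 58.1 = 35.051 N

35.1 N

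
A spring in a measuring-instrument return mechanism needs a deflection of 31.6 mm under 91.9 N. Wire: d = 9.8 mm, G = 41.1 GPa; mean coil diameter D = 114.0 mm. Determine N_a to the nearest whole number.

11

Required rate k = F/δ = 91.9/31.6 = 2.9082 N/mm
N_a = Gd⁴/(8D³k) = (41.1×10³ × 9.8⁴)/(8 × 114.0³ × 2.9082)
    = 3.79093e+08 / 3.44693e+07 = 11 → 11 coils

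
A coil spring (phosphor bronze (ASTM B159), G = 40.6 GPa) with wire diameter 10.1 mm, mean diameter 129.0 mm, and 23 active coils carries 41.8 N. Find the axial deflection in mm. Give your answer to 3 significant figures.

39.1 mm

k = Gd⁴/(8D³N_a) = (40.6×10³)(10.1⁴)/(8·129.0³·23) = 1.0696 N/mm
δ = F/k = 41.8 / 1.0696 = 39.08 mm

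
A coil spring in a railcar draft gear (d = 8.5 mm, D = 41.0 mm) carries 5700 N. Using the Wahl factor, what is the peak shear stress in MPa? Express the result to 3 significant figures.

1280 MPa

Spring index C = D/d = 41.0/8.5 = 4.8235
K_W = (4C−1)/(4C−4) + 0.615/C = 18.294/15.294 + 0.1275 = 1.3237
τ₀ = 8FD/(πd³) = 8·5700·41.0/(π·8.5³) = 1.8696e+06/1929.3 = 969.04 MPa
τ_max = K·τ₀ = 1.3237 × 969.04 = 1282.7 MPa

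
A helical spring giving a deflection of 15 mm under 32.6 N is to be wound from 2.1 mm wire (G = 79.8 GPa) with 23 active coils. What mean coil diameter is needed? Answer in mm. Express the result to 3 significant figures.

15.7 mm

Required rate k = F/δ = 32.6/15 = 2.1733 N/mm
D = (Gd⁴/(8N_a·k))^(1/3) = (79.8×10³·2.1⁴/(8·23·2.1733))^(1/3)
  = (3880.93)^(1/3) = 15.7149 mm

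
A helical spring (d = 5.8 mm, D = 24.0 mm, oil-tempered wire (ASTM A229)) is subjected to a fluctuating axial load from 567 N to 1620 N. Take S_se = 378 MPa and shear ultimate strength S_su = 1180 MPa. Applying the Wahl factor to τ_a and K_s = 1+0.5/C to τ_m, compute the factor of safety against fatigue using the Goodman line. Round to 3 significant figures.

C = D/d = 24.0/5.8 = 4.1379; K_W = (4C−1)/(4C−4)+0.615/C = 1.3876; K_s = 1+0.5/C = 1.1208
F_a = (F_max−F_min)/2 = 526.5 N; F_m = (F_max+F_min)/2 = 1093.5 N
τ_a = K_W·8F_aD/(πd³) = 1.3876 × 164.92 = 228.84 MPa
τ_m = K_s·8F_mD/(πd³) = 1.1208 × 342.52 = 383.91 MPa
Goodman: 1/n_f = τ_a/S_se + τ_m/S_su = 228.84/378 + 383.91/1180 = 0.60541 + 0.32535 = 0.93076
n_f = 1/0.93076 = 1.074

1.07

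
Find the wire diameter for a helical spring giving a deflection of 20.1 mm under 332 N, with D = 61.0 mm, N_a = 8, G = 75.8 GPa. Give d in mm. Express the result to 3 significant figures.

Required rate k = F/δ = 332/20.1 = 16.517 N/mm
d = (8D³N_a·k / G)^(1/4) = (8·61.0³·8·16.517 / (75.8×10³))^0.25
  = (3165.5)^0.25 = 7.5009 mm

7.50 mm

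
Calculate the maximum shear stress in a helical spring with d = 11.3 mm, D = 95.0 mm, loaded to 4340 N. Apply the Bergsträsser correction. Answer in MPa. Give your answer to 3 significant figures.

Spring index C = D/d = 95.0/11.3 = 8.4071
K_B = (4C+2)/(4C−3) = 35.628/30.628 = 1.1632
τ₀ = 8FD/(πd³) = 8·4340·95.0/(π·11.3³) = 3.2984e+06/4533 = 727.64 MPa
τ_max = K·τ₀ = 1.1632 × 727.64 = 846.43 MPa

846 MPa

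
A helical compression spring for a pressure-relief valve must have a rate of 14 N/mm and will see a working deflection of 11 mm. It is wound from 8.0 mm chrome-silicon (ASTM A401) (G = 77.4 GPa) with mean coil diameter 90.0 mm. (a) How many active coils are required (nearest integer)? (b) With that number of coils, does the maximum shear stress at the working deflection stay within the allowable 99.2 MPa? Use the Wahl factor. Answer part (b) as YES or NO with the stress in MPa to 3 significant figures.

(a) 4 coils; (b) YES, τ_max = 75.5 MPa

N_a = Gd⁴/(8D³k) = (77.4×10³)(8.0⁴)/(8·90.0³·14) = 3.883 → N_a = 4
Actual rate k = Gd⁴/(8D³·4) = 13.59 N/mm
Working load F = kδ = 13.59·11 = 149.49 N
C = 90.0/8.0 = 11.2500; K_W = (4C−1)/(4C−4)+0.615/C = 1.1278
τ_max = K_W·8FD/(πd³) = 1.1278·66.916 = 75.47 MPa
τ_max ≤ 99.2 MPa → acceptable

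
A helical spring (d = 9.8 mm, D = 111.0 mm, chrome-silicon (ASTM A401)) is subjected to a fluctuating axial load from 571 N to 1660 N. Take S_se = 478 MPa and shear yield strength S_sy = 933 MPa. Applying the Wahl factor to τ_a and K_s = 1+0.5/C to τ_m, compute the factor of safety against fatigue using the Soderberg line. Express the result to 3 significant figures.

1.32

C = D/d = 111.0/9.8 = 11.3265; K_W = (4C−1)/(4C−4)+0.615/C = 1.1269; K_s = 1+0.5/C = 1.0441
F_a = (F_max−F_min)/2 = 544.5 N; F_m = (F_max+F_min)/2 = 1115.5 N
τ_a = K_W·8F_aD/(πd³) = 1.1269 × 163.52 = 184.28 MPa
τ_m = K_s·8F_mD/(πd³) = 1.0441 × 335.01 = 349.8 MPa
Soderberg: 1/n_f = τ_a/S_se + τ_m/S_sy = 184.28/478 + 349.8/933 = 0.38552 + 0.37492 = 0.76044
n_f = 1/0.76044 = 1.315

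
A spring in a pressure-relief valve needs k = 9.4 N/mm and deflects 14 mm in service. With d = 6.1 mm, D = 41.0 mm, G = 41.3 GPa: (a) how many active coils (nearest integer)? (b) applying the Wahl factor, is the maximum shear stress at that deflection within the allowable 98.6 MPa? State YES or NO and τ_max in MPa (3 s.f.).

(a) 11 coils; (b) YES, τ_max = 74.2 MPa

N_a = Gd⁴/(8D³k) = (41.3×10³)(6.1⁴)/(8·41.0³·9.4) = 11.03 → N_a = 11
Actual rate k = Gd⁴/(8D³·11) = 9.4283 N/mm
Working load F = kδ = 9.4283·14 = 132 N
C = 41.0/6.1 = 6.7213; K_W = (4C−1)/(4C−4)+0.615/C = 1.2226
τ_max = K_W·8FD/(πd³) = 1.2226·60.715 = 74.23 MPa
τ_max ≤ 98.6 MPa → acceptable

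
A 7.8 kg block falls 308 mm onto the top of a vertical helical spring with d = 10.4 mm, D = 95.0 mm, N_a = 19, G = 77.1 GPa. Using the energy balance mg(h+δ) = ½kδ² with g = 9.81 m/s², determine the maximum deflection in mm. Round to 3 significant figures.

k = Gd⁴/(8D³N_a) = (77.1×10³)(10.4⁴)/(8·95.0³·19) = 6.9211 N/mm
W = mg = 7.8 × 9.81 = 76.518 N
½kδ² − Wδ − Wh = 0 → δ = (W + √(W² + 2kWh))/k
δ = (76.518 + √(5855 + 326225))/6.9211 = (76.518 + 576.26)/6.9211 = 94.318 mm

94.3 mm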